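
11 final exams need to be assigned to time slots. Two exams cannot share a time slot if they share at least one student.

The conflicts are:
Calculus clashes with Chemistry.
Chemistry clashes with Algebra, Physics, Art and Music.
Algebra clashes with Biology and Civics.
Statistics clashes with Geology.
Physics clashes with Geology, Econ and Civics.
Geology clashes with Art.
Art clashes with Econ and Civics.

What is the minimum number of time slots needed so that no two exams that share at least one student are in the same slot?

Physics and Econ conflict, so at least 2 time slots are needed.
A valid assignment using 2 time slots: Calculus=2, Chemistry=1, Algebra=2, Biology=1, Statistics=2, Physics=2, Geology=1, Art=2, Music=2, Econ=1, Civics=1. Every pair that conflicts lands in different time slots.

2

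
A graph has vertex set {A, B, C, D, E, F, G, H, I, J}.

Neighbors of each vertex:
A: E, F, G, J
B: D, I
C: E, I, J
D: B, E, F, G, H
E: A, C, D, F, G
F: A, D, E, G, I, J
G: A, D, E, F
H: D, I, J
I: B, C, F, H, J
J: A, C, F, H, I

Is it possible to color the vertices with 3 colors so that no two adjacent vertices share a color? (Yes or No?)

No

D, E, F, G are pairwise adjacent (a clique of size 4), so at least 4 colors are needed.
So 3 colors are not enough.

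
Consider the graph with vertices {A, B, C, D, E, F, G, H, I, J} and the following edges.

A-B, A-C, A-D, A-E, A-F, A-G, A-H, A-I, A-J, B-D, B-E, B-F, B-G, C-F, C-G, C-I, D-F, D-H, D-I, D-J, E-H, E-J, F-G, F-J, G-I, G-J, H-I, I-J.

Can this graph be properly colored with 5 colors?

The chromatic number is 4. A, C, F, G are pairwise adjacent (a clique of size 4), so at least 4 colors are needed.
4 colors suffice: color 1 → {A}; color 2 → {D, E, G}; color 3 → {F, I}; color 4 → {B, C, H, J}.
Since 5 ≥ 4, a proper 5-coloring certainly exists.

Yes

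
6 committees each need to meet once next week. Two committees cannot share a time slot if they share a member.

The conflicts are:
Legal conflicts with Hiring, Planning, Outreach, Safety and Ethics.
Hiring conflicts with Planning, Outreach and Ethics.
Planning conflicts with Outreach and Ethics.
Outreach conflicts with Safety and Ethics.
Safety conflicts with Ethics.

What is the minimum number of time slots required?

5

Legal, Hiring, Planning, Outreach, Ethics are mutually in conflict, so at least 5 time slots are needed.
5 time slots suffice: time slot 1 → {Ethics}; time slot 2 → {Legal}; time slot 3 → {Outreach}; time slot 4 → {Planning, Safety}; time slot 5 → {Hiring}. Every pair that conflicts lands in different time slots.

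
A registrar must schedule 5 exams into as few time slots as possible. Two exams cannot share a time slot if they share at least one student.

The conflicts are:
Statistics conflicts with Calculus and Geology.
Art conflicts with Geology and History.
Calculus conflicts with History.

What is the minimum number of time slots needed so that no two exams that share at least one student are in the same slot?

The cycle Statistics-Geology-Art-History-Calculus-Statistics has odd length 5, so it cannot be 2-colored; at least 3 time slots are needed.
A valid assignment using 3 time slots: Statistics=1, Art=1, Calculus=3, Geology=2, History=2. Each listed conflict is separated.

3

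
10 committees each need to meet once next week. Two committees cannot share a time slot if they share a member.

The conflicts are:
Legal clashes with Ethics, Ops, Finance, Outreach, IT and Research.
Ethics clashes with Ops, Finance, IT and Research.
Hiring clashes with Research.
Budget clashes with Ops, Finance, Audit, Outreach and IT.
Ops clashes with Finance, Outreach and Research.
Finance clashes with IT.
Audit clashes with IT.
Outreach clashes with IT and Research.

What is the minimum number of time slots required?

4

Legal, Ops, Outreach, Research pairwise conflict, so at least 4 time slots are needed.
4 time slots suffice: time slot 1 → {Hiring, Ops, IT}; time slot 2 → {Legal, Budget}; time slot 3 → {Ethics, Audit, Outreach}; time slot 4 → {Finance, Research}. Each listed conflict is separated.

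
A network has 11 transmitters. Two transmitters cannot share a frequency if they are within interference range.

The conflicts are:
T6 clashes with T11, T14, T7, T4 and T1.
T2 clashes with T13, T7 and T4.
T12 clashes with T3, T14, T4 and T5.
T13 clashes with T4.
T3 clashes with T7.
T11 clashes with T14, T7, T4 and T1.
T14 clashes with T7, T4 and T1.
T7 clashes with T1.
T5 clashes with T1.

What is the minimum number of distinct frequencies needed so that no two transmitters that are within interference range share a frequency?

5

T6, T11, T14, T7, T1 all conflict with each other, so at least 5 frequencies are needed.
Using 5 frequencies: T6=5, T2=1, T12=3, T13=3, T3=1, T11=4, T14=1, T7=2, T4=2, T5=1, T1=3. Each listed conflict is separated.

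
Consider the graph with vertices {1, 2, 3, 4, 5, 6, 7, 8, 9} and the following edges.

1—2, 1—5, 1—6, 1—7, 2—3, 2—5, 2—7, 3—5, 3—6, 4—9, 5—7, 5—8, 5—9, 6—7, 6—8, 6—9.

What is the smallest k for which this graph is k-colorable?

4

1, 2, 5, 7 are pairwise adjacent (a clique of size 4), so at least 4 colors are needed.
One proper 4-coloring: 1=d, 2=c, 3=b, 4=a, 5=a, 6=a, 7=b, 8=b, 9=b. Every edge joins two different colors.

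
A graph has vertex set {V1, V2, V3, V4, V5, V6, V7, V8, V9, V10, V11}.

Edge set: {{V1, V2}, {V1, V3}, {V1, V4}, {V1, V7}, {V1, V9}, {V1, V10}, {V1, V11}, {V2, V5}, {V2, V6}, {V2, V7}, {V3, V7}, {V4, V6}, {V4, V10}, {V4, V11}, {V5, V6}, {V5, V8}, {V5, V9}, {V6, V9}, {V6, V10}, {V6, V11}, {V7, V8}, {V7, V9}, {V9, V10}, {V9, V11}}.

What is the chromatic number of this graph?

V4, V6, V10 are mutually adjacent, so at least 3 colors are needed.
3 colors suffice: V1=1, V2=2, V3=2, V4=2, V5=3, V6=1, V7=3, V8=1, V9=2, V10=3, V11=3. Each edge has distinct colors on its endpoints.

3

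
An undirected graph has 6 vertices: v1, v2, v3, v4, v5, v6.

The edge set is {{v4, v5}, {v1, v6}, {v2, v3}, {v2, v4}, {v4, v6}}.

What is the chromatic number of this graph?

v4 and v6 are adjacent, so at least 2 colors are needed.
2 colors suffice: v1=red, v2=blue, v3=red, v4=red, v5=blue, v6=blue. Each edge has distinct colors on its endpoints.

2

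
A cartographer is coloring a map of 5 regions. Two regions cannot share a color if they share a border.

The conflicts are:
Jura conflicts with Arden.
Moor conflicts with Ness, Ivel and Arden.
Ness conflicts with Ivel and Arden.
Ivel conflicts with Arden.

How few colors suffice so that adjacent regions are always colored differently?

4

Moor, Ness, Ivel, Arden all conflict with each other, so at least 4 colors are needed.
4 colors suffice: color 1 → {Arden}; color 2 → {Jura, Moor}; color 3 → {Ness}; color 4 → {Ivel}. Every pair that conflicts lands in different colors.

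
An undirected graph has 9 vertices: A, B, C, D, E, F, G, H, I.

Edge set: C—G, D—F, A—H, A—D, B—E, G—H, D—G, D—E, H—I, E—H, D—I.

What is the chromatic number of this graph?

D and F are adjacent, so at least 2 colors are needed.
2 colors suffice: A=2, B=1, C=1, D=1, E=2, F=2, G=2, H=1, I=2. Every edge joins two different colors.

2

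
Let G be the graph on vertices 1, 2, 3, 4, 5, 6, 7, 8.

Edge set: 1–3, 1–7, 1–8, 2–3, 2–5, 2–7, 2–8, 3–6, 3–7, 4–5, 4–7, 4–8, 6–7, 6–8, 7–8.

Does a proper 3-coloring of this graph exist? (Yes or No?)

The chromatic number is 3. 2, 3, 7 form a triangle, so at least 3 colors are needed.
3 colors suffice: 1=green, 2=green, 3=blue, 4=green, 5=red, 6=green, 7=red, 8=blue.
That is already a proper 3-coloring.

Yes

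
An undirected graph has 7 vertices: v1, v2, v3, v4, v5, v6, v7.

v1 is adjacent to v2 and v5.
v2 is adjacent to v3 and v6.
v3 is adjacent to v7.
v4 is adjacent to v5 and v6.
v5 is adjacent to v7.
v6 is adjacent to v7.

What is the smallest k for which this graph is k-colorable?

The cycle v1-v2-v3-v7-v5-v1 has odd length 5, so it cannot be 2-colored; at least 3 colors are needed.
3 colors suffice: color 1 → {v2, v4, v7}; color 2 → {v3, v5, v6}; color 3 → {v1}. Each edge has distinct colors on its endpoints.

3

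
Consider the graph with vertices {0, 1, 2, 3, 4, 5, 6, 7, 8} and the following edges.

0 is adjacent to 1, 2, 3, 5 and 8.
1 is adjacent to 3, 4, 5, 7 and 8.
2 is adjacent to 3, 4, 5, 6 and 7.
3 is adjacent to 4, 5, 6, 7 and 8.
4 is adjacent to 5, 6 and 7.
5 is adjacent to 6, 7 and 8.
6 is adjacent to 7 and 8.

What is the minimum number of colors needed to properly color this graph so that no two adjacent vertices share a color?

2, 3, 4, 5, 6, 7 form a clique, so at least 6 colors are needed.
6 colors suffice: 0=d, 1=c, 2=c, 3=a, 4=f, 5=b, 6=d, 7=e, 8=e. Every edge joins two different colors.

6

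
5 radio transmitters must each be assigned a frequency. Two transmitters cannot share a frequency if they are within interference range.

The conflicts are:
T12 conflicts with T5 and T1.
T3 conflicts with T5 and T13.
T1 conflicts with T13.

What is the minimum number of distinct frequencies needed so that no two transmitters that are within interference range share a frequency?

The cycle T3-T5-T12-T1-T13-T3 has odd length 5, so it cannot be 2-colored; at least 3 frequencies are needed.
3 frequencies suffice: frequency 1 → {T12, T3}; frequency 2 → {T5, T13}; frequency 3 → {T1}. Every pair that conflicts lands in different frequencies.

3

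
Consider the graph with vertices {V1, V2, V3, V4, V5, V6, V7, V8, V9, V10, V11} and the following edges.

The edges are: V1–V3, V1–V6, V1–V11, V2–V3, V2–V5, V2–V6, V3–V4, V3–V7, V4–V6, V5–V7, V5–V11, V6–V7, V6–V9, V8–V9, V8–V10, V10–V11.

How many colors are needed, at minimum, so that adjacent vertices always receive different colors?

3

The cycle V7-V5-V11-V1-V3-V7 has odd length 5, so it cannot be 2-colored; at least 3 colors are needed.
One proper 3-coloring: V1=2, V2=2, V3=1, V4=2, V5=1, V6=1, V7=2, V8=3, V9=2, V10=1, V11=3. Every edge joins two different colors.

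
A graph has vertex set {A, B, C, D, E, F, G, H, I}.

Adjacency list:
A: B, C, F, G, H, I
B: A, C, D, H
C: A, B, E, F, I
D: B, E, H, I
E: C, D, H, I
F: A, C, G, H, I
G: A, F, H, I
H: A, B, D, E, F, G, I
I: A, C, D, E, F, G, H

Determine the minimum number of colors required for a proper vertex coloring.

A, F, G, H, I are mutually adjacent (a clique of size 5), so at least 5 colors are needed.
5 colors suffice: A=3, B=1, C=2, D=4, E=3, F=4, G=5, H=2, I=1. No two adjacent vertices share a color.

5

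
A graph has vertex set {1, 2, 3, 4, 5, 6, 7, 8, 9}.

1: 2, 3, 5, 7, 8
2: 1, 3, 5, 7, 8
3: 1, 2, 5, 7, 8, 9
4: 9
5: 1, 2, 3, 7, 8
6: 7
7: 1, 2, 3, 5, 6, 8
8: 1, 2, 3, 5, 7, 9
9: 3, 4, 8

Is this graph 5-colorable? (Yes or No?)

1, 2, 3, 5, 7, 8 form a clique, so at least 6 colors are needed.
So 5 colors are not enough.

No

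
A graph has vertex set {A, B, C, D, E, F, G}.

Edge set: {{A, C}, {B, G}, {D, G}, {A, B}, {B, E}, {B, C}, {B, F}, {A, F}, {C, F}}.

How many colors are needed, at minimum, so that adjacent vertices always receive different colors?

A, B, C, F form a clique, so at least 4 colors are needed.
4 colors suffice: A=blue, B=red, C=green, D=red, E=blue, F=yellow, G=blue. No two adjacent vertices share a color.

4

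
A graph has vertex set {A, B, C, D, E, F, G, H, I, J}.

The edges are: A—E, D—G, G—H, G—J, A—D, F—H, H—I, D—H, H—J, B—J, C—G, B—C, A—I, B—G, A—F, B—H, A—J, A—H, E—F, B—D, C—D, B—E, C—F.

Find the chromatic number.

B, G, H, J are mutually adjacent (a clique of size 4), so at least 4 colors are needed.
One proper 4-coloring: A=2, B=2, C=1, D=4, E=1, F=3, G=3, H=1, I=3, J=4. Every edge joins two different colors.

4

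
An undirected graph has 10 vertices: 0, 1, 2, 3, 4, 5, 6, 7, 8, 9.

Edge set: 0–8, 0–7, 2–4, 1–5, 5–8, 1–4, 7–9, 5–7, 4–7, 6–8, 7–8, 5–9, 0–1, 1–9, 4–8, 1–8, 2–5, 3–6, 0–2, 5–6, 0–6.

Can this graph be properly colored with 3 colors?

The chromatic number is 3. 5, 6, 8 form a triangle, so at least 3 colors are needed.
3 colors suffice: 0=red, 1=green, 2=blue, 3=red, 4=red, 5=red, 6=green, 7=green, 8=blue, 9=blue.
That is already a proper 3-coloring.

Yes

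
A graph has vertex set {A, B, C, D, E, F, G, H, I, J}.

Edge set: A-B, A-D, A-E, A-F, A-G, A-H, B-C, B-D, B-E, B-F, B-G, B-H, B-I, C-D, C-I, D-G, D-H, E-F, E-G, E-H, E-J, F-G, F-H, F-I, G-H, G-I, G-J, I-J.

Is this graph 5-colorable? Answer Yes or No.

A, B, E, F, G, H are mutually adjacent (a clique of size 6), so at least 6 colors are needed.
So 5 colors are not enough.

No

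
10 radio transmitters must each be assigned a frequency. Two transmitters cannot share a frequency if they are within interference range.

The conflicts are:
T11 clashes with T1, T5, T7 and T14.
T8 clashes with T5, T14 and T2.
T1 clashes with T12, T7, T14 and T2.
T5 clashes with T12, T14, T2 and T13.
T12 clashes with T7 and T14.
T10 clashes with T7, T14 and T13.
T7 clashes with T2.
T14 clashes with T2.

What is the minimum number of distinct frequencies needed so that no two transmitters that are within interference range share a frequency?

T8, T5, T14, T2 all conflict with each other, so at least 4 frequencies are needed.
4 frequencies suffice: frequency 1 → {T7, T14, T13}; frequency 2 → {T1, T5, T10}; frequency 3 → {T11, T12, T2}; frequency 4 → {T8}. Each listed conflict is separated.

4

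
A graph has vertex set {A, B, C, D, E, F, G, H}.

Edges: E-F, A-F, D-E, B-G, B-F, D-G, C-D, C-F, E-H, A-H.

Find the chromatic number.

The cycle D-E-F-B-G-D has odd length 5, so it cannot be 2-colored; at least 3 colors are needed.
3 colors suffice: color red → {D, F, H}; color blue → {A, B, C, E}; color green → {G}. No two adjacent vertices share a color.

3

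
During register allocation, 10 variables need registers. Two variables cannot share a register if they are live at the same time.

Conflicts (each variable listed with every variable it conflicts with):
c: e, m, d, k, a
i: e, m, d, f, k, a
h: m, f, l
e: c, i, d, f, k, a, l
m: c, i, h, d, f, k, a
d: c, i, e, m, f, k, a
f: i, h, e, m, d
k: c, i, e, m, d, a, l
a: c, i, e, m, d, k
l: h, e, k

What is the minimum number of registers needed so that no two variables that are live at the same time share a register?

5

c, e, d, k, a all conflict with each other, so at least 5 registers are needed.
5 registers suffice: register 1 → {e, m}; register 2 → {f, k}; register 3 → {h, d}; register 4 → {a, l}; register 5 → {c, i}. No two conflicting variables share a register.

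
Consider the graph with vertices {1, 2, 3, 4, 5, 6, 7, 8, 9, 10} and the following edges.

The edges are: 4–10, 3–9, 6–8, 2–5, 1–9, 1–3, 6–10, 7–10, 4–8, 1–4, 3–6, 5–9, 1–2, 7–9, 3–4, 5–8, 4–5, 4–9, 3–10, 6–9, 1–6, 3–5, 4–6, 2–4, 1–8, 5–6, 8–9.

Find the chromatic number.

5

4, 5, 6, 8, 9 are mutually adjacent (a clique of size 5), so at least 5 colors are needed.
5 colors suffice: color red → {4, 7}; color blue → {2, 6}; color green → {9, 10}; color yellow → {1, 5}; color purple → {3, 8}. Every edge joins two different colors.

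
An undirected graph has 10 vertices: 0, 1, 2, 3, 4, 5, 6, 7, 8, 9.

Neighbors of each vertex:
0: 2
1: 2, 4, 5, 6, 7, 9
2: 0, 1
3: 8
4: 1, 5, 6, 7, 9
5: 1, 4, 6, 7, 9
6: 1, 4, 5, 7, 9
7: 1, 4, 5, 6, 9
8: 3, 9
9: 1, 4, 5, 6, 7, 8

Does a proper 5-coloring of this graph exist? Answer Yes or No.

No

1, 4, 5, 6, 7, 9 form a clique, so at least 6 colors are needed.
So 5 colors are not enough.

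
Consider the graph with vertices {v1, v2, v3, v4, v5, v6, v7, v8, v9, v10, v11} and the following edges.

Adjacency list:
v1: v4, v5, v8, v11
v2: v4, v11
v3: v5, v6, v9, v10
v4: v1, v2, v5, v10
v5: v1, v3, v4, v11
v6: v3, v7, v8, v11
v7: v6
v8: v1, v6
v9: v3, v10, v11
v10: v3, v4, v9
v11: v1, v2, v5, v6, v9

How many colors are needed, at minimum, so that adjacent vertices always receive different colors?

3

v1, v4, v5 form a triangle, so at least 3 colors are needed.
3 colors suffice: color 1 → {v3, v4, v7, v8, v11}; color 2 → {v2, v5, v6, v9}; color 3 → {v1, v10}. Every edge joins two different colors.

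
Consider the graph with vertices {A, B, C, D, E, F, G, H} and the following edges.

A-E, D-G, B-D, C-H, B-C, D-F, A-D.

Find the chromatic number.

2

B and C are adjacent, so at least 2 colors are needed.
2 colors suffice: color 1 → {C, D, E}; color 2 → {A, B, F, G, H}. No two adjacent vertices share a color.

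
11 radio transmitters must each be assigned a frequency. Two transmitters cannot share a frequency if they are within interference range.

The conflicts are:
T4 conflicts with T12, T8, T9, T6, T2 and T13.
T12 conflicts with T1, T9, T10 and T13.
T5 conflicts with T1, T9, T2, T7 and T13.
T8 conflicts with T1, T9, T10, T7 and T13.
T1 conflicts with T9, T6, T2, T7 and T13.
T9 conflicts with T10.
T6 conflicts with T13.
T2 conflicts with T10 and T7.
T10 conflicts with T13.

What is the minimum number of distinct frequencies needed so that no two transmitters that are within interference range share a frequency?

T5, T1, T2, T7 all conflict with each other, so at least 4 frequencies are needed.
4 frequencies suffice: frequency 1 → {T4, T1, T10}; frequency 2 → {T9, T2, T13}; frequency 3 → {T12, T5, T8, T6}; frequency 4 → {T7}. No two conflicting transmitters share a frequency.

4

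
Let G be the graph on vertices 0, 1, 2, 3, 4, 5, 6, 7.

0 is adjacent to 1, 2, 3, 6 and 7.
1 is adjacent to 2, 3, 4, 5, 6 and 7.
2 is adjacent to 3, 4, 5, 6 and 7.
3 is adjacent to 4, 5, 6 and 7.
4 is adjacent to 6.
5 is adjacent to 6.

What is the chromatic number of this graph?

0, 1, 2, 3, 6 form a clique, so at least 5 colors are needed.
5 colors suffice: 0=purple, 1=blue, 2=green, 3=red, 4=purple, 5=purple, 6=yellow, 7=yellow. No two adjacent vertices share a color.

5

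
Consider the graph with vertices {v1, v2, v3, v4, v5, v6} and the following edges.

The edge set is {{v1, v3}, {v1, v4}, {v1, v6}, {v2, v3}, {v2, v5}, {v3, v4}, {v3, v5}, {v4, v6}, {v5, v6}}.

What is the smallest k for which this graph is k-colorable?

v1, v3, v4 are pairwise adjacent, so at least 3 colors are needed.
One proper 3-coloring: v1=2, v2=3, v3=1, v4=3, v5=2, v6=1. No two adjacent vertices share a color.

3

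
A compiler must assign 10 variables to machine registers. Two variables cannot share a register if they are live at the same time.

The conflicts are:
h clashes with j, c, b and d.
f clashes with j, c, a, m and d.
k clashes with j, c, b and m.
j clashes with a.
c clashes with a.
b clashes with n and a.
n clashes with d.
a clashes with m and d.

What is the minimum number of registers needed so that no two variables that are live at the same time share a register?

f, a, d are mutually in conflict, so at least 3 registers are needed.
3 registers suffice: h=1, f=2, k=1, j=3, c=3, b=2, n=1, a=1, m=3, d=3. Every pair that conflicts lands in different registers.

3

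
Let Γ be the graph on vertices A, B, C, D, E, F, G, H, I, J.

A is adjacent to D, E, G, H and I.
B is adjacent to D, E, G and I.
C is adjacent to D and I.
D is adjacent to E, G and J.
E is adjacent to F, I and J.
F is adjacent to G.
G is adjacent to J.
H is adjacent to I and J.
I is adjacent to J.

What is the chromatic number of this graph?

D, E, J are mutually adjacent, so at least 3 colors are needed.
One proper 3-coloring: A=3, B=3, C=1, D=2, E=1, F=2, G=1, H=1, I=2, J=3. Each edge has distinct colors on its endpoints.

3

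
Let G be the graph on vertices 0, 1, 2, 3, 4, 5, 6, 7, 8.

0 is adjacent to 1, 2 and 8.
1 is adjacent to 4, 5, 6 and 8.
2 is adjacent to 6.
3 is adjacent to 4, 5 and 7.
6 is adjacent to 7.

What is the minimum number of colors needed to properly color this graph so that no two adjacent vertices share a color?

0, 1, 8 are pairwise adjacent, so at least 3 colors are needed.
3 colors suffice: 0=b, 1=a, 2=a, 3=a, 4=b, 5=b, 6=b, 7=c, 8=c. No two adjacent vertices share a color.

3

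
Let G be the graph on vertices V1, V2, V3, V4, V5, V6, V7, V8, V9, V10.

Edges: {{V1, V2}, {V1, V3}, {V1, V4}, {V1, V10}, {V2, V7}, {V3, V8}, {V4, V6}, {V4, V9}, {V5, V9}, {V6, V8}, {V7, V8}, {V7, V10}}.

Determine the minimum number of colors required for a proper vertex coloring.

3

The cycle V1-V2-V7-V8-V3-V1 has odd length 5, so it cannot be 2-colored; at least 3 colors are needed.
A valid assignment using 3 colors: V1=1, V2=2, V3=3, V4=2, V5=2, V6=1, V7=1, V8=2, V9=1, V10=2. Every edge joins two different colors.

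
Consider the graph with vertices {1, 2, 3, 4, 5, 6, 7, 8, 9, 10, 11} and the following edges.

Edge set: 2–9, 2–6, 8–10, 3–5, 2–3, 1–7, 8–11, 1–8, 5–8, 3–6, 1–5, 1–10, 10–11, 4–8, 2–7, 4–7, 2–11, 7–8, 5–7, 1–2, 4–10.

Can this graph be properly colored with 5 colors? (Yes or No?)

Yes

The chromatic number is 4. 1, 5, 7, 8 are pairwise adjacent (a clique of size 4), so at least 4 colors are needed.
4 colors suffice: color red → {2, 8}; color blue → {1, 3, 4, 9, 11}; color green → {6, 7, 10}; color yellow → {5}.
Since 5 ≥ 4, a proper 5-coloring certainly exists.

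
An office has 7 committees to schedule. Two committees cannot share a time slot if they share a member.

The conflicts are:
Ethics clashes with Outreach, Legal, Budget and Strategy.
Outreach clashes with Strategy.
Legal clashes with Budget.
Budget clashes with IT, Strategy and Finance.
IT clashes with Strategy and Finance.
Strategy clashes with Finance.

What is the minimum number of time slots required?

Budget, IT, Strategy, Finance are mutually in conflict, so at least 4 time slots are needed.
Using 4 time slots: Ethics=3, Outreach=2, Legal=1, Budget=2, IT=3, Strategy=1, Finance=4. Each listed conflict is separated.

4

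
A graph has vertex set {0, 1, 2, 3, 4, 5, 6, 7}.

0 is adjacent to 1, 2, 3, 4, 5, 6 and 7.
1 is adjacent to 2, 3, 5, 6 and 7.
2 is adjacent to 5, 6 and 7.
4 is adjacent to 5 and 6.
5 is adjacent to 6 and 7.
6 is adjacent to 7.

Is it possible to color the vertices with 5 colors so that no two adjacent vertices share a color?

No

0, 1, 2, 5, 6, 7 form a clique, so at least 6 colors are needed.
So 5 colors are not enough.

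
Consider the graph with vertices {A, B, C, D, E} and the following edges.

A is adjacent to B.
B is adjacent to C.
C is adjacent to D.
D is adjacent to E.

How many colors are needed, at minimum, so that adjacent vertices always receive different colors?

B and C are adjacent, so at least 2 colors are needed.
A valid assignment using 2 colors: A=red, B=blue, C=red, D=blue, E=red. No two adjacent vertices share a color.

2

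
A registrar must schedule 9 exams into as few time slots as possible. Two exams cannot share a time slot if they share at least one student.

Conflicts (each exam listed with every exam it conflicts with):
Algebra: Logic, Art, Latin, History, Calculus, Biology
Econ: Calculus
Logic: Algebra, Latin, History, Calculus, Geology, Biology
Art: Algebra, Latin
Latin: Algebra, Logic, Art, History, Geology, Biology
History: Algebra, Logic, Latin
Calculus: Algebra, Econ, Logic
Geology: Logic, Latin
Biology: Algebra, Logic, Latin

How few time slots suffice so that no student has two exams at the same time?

Algebra, Logic, Latin, History are mutually in conflict, so at least 4 time slots are needed.
4 time slots suffice: time slot 1 → {Algebra, Econ, Geology}; time slot 2 → {Logic, Art}; time slot 3 → {Latin, Calculus}; time slot 4 → {History, Biology}. Each listed conflict is separated.

4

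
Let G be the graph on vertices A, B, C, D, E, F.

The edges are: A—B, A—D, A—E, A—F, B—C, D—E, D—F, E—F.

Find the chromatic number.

A, D, E, F are pairwise adjacent (a clique of size 4), so at least 4 colors are needed.
4 colors suffice: A=red, B=blue, C=red, D=green, E=blue, F=yellow. Each edge has distinct colors on its endpoints.

4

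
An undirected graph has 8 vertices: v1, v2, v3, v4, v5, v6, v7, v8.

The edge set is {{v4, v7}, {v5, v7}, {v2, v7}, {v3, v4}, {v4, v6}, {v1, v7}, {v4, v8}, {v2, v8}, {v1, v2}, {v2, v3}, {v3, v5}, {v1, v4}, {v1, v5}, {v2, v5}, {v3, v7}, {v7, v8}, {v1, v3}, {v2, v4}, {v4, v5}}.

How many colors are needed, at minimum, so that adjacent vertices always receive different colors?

6

v1, v2, v3, v4, v5, v7 form a clique, so at least 6 colors are needed.
6 colors suffice: v1=4, v2=3, v3=6, v4=1, v5=5, v6=2, v7=2, v8=4. Each edge has distinct colors on its endpoints.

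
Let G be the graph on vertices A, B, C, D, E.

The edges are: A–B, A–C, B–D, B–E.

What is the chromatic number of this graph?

2

B and D are adjacent, so at least 2 colors are needed.
A valid assignment using 2 colors: A=blue, B=red, C=red, D=blue, E=blue. Each edge has distinct colors on its endpoints.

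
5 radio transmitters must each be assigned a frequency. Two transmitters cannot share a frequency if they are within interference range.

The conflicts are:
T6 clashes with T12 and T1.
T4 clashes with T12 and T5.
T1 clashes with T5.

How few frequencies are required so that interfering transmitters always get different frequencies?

The cycle T5-T4-T12-T6-T1-T5 has odd length 5, so it cannot be 2-colored; at least 3 frequencies are needed.
Using 3 frequencies: T6=3, T4=2, T12=1, T1=2, T5=1. No two conflicting transmitters share a frequency.

3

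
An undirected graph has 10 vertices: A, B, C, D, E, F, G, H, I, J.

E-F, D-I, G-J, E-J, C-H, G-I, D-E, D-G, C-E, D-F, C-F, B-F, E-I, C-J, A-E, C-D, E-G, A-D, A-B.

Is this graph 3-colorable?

No

D, E, G, I form a clique, so at least 4 colors are needed.
So 3 colors are not enough.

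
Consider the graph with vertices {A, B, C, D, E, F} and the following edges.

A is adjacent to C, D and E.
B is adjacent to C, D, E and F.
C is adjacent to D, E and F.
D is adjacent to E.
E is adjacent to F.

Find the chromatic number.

B, C, E, F are mutually adjacent (a clique of size 4), so at least 4 colors are needed.
4 colors suffice: color red → {C}; color blue → {E}; color green → {A, B}; color yellow → {D, F}. Each edge has distinct colors on its endpoints.

4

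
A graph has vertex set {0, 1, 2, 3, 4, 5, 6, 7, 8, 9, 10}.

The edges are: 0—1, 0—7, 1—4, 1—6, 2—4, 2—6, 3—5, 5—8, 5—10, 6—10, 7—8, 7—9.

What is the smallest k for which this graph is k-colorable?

3

The cycle 8-7-0-1-6-10-5-8 has odd length 7, so it cannot be 2-colored; at least 3 colors are needed.
3 colors suffice: 0=b, 1=a, 2=a, 3=b, 4=b, 5=a, 6=b, 7=a, 8=b, 9=b, 10=c. Every edge joins two different colors.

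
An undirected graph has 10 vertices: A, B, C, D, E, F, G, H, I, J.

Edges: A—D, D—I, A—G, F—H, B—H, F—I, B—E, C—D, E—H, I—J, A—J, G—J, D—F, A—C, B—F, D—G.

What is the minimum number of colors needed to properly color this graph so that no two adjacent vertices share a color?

A, C, D are pairwise adjacent, so at least 3 colors are needed.
3 colors suffice: color 1 → {D, H, J}; color 2 → {A, E, F}; color 3 → {B, C, G, I}. Each edge has distinct colors on its endpoints.

3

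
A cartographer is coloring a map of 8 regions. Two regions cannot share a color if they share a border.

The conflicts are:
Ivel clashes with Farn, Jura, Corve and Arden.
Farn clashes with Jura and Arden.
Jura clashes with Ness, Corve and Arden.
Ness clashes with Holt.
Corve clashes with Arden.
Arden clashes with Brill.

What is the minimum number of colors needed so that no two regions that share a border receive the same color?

4

Ivel, Jura, Corve, Arden are mutually in conflict, so at least 4 colors are needed.
4 colors suffice: color 1 → {Jura, Holt, Brill}; color 2 → {Ness, Arden}; color 3 → {Ivel}; color 4 → {Farn, Corve}. Each listed conflict is separated.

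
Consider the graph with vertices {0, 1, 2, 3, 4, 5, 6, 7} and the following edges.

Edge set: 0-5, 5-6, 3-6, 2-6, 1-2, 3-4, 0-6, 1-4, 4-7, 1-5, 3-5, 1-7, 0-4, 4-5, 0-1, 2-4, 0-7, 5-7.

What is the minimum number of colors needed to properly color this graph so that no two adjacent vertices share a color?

0, 1, 4, 5, 7 form a clique, so at least 5 colors are needed.
5 colors suffice: 0=d, 1=c, 2=b, 3=c, 4=a, 5=b, 6=a, 7=e. No two adjacent vertices share a color.

5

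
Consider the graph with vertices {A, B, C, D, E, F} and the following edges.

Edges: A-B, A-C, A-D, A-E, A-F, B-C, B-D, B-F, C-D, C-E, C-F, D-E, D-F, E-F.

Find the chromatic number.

5

A, C, D, E, F are mutually adjacent (a clique of size 5), so at least 5 colors are needed.
A valid assignment using 5 colors: A=blue, B=purple, C=green, D=red, E=purple, F=yellow. No two adjacent vertices share a color.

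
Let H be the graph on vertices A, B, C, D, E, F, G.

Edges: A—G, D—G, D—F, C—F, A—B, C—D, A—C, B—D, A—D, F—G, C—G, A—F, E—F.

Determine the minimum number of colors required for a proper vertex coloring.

A, C, D, F, G form a clique, so at least 5 colors are needed.
5 colors suffice: color red → {D, E}; color blue → {A}; color green → {B, F}; color yellow → {G}; color purple → {C}. Every edge joins two different colors.

5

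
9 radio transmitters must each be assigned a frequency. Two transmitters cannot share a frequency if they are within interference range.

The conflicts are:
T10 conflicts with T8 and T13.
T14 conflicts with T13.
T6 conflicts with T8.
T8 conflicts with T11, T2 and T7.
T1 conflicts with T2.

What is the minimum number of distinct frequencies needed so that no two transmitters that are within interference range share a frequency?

T1 and T2 conflict, so at least 2 frequencies are needed.
2 frequencies suffice: frequency 1 → {T8, T1, T13}; frequency 2 → {T10, T14, T6, T11, T2, T7}. Every pair that conflicts lands in different frequencies.

2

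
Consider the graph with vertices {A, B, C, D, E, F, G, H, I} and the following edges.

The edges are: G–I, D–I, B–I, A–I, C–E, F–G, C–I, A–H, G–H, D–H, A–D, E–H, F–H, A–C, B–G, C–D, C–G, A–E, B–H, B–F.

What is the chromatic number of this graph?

A, C, D, I are pairwise adjacent (a clique of size 4), so at least 4 colors are needed.
4 colors suffice: color 1 → {H, I}; color 2 → {A, G}; color 3 → {B, C}; color 4 → {D, E, F}. Every edge joins two different colors.

4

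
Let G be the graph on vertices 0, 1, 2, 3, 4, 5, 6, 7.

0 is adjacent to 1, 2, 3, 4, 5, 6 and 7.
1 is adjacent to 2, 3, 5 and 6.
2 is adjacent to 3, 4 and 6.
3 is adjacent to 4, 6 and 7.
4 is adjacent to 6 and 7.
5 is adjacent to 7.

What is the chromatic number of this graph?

5

0, 2, 3, 4, 6 are mutually adjacent (a clique of size 5), so at least 5 colors are needed.
One proper 5-coloring: 0=a, 1=c, 2=e, 3=b, 4=c, 5=b, 6=d, 7=d. No two adjacent vertices share a color.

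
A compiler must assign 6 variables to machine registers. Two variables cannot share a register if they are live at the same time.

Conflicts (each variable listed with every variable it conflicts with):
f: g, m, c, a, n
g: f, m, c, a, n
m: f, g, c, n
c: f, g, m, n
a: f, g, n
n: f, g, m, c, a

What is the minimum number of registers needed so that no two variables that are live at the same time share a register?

f, g, m, c, n are mutually in conflict, so at least 5 registers are needed.
5 registers suffice: register 1 → {f}; register 2 → {n}; register 3 → {g}; register 4 → {c, a}; register 5 → {m}. Every pair that conflicts lands in different registers.

5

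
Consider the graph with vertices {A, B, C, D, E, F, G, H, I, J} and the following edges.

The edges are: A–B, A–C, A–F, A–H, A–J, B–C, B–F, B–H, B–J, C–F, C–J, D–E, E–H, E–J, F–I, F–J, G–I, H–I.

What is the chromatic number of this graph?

A, B, C, F, J are pairwise adjacent (a clique of size 5), so at least 5 colors are needed.
One proper 5-coloring: A=yellow, B=blue, C=purple, D=red, E=blue, F=red, G=red, H=red, I=blue, J=green. Every edge joins two different colors.

5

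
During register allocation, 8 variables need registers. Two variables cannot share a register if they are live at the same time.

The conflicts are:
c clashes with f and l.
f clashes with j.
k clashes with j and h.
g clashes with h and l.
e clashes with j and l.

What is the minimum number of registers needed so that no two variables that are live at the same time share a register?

3

The cycle f-c-l-e-j-f has odd length 5, so it cannot be 2-colored; at least 3 registers are needed.
3 registers suffice: register 1 → {j, h, l}; register 2 → {c, k, g, e}; register 3 → {f}. Each listed conflict is separated.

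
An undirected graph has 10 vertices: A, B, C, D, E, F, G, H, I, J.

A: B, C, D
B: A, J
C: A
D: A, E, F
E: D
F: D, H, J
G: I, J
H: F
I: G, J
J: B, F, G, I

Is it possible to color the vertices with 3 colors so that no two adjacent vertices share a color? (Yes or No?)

The chromatic number is 3. G, I, J are pairwise adjacent, so at least 3 colors are needed.
3 colors suffice: A=2, B=3, C=1, D=1, E=2, F=2, G=2, H=1, I=3, J=1.
That is already a proper 3-coloring.

Yes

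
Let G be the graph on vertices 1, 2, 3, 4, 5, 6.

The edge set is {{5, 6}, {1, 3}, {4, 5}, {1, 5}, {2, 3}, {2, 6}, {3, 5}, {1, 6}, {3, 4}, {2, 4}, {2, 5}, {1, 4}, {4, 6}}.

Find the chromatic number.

4

1, 4, 5, 6 are pairwise adjacent (a clique of size 4), so at least 4 colors are needed.
One proper 4-coloring: 1=d, 2=d, 3=c, 4=a, 5=b, 6=c. Every edge joins two different colors.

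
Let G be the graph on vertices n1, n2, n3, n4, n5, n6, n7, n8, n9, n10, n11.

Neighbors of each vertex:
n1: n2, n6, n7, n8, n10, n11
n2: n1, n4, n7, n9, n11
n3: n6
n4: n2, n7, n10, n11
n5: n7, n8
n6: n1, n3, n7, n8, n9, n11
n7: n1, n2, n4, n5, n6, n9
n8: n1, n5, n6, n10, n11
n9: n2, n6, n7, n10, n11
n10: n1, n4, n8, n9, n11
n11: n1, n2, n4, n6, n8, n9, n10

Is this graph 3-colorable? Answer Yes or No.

No

n1, n8, n10, n11 form a clique, so at least 4 colors are needed.
So 3 colors are not enough.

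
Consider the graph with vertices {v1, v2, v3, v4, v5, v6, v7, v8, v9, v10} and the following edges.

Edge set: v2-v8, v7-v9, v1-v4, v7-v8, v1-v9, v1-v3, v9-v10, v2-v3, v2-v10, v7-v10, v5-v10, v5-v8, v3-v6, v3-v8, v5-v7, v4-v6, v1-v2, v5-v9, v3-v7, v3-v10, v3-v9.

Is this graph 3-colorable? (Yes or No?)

v5, v7, v9, v10 are mutually adjacent (a clique of size 4), so at least 4 colors are needed.
So 3 colors are not enough.

No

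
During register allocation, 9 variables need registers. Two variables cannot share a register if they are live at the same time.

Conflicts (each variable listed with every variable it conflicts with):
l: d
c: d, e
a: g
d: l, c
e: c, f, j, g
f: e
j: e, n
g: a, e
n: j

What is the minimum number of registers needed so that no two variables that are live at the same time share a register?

e and j conflict, so at least 2 registers are needed.
2 registers suffice: register 1 → {a, d, e, n}; register 2 → {l, c, f, j, g}. Each listed conflict is separated.

2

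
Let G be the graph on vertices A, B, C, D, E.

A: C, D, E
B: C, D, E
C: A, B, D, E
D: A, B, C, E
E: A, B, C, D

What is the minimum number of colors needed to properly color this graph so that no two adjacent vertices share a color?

A, C, D, E form a clique, so at least 4 colors are needed.
4 colors suffice: color red → {D}; color blue → {C}; color green → {E}; color yellow → {A, B}. Each edge has distinct colors on its endpoints.

4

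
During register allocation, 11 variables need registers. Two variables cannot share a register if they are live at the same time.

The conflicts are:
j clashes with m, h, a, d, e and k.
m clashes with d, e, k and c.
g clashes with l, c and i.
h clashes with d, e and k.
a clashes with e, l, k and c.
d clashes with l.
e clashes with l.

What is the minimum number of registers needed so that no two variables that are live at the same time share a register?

3

j, h, k are mutually in conflict, so at least 3 registers are needed.
3 registers suffice: register 1 → {j, l, c, i}; register 2 → {m, g, h, a}; register 3 → {d, e, k}. No two conflicting variables share a register.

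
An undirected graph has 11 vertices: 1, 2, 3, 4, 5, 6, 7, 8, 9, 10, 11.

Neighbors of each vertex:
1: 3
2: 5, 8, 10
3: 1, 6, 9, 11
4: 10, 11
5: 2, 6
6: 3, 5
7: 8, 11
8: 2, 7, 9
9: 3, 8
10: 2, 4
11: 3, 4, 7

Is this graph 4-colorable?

Yes

The chromatic number is 3. The cycle 8-7-11-3-9-8 has odd length 5, so it cannot be 2-colored; at least 3 colors are needed.
One proper 3-coloring: 1=b, 2=b, 3=a, 4=c, 5=a, 6=b, 7=c, 8=a, 9=b, 10=a, 11=b.
Since 4 ≥ 3, a proper 4-coloring certainly exists.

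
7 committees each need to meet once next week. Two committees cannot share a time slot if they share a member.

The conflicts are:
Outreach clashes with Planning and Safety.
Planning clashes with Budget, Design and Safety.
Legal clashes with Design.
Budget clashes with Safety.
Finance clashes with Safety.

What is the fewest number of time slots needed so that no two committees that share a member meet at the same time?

3

Outreach, Planning, Safety all conflict with each other, so at least 3 time slots are needed.
3 time slots suffice: time slot 1 → {Design, Safety}; time slot 2 → {Planning, Legal, Finance}; time slot 3 → {Outreach, Budget}. Each listed conflict is separated.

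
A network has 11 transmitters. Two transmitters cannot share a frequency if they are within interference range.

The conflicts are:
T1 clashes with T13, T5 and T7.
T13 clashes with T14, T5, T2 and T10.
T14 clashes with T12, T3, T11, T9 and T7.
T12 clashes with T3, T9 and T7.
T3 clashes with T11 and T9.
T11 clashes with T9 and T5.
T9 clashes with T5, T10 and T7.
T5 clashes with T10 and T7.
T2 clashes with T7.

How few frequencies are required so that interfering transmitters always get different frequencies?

T14, T12, T9, T7 are mutually in conflict, so at least 4 frequencies are needed.
4 frequencies suffice: T1=4, T13=1, T14=2, T12=4, T3=3, T11=4, T9=1, T5=2, T2=2, T10=3, T7=3. Every pair that conflicts lands in different frequencies.

4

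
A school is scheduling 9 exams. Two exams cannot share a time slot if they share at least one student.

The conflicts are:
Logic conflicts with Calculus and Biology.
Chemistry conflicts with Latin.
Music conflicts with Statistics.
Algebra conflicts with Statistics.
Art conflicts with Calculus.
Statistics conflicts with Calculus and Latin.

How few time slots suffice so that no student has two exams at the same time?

2

Statistics and Latin conflict, so at least 2 time slots are needed.
2 time slots suffice: time slot 1 → {Logic, Chemistry, Art, Statistics}; time slot 2 → {Music, Algebra, Calculus, Biology, Latin}. No two conflicting exams share a time slot.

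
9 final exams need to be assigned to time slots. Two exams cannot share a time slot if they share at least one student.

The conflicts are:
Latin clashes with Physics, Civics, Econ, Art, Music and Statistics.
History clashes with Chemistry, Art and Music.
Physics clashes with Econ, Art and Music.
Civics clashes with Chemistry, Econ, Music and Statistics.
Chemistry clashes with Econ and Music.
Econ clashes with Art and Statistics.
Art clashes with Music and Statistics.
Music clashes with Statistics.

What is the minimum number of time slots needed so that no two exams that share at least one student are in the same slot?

Latin, Art, Music, Statistics all conflict with each other, so at least 4 time slots are needed.
4 time slots suffice: time slot 1 → {Econ, Music}; time slot 2 → {Civics, Art}; time slot 3 → {Latin, Chemistry}; time slot 4 → {History, Physics, Statistics}. Every pair that conflicts lands in different time slots.

4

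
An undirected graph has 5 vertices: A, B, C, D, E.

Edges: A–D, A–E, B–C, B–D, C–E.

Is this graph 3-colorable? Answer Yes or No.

Yes

The chromatic number is 3. The cycle D-A-E-C-B-D has odd length 5, so it cannot be 2-colored; at least 3 colors are needed.
3 colors suffice: color 1 → {D, E}; color 2 → {A, B}; color 3 → {C}.
That is already a proper 3-coloring.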